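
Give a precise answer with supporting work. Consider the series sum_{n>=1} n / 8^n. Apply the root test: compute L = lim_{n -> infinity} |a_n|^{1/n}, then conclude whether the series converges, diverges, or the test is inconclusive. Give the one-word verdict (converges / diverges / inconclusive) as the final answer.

Let a_n denote the general term. Form |a_n|^(1/n) and simplify:
|a_n|^(1/n) = n^(1/n)/8
Take the limit as n -> infinity: L = 1/8.
Since L = 1/8 < 1, the root test implies convergence.

converges


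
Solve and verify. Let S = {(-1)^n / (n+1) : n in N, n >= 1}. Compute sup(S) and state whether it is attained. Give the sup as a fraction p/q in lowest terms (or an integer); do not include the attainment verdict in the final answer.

Analysis:
- Values: -1/2, 1/3, -1/4, 1/5, -1/6, ...
- Positive terms (even n): 1/(2+1), 1/(4+1), ... decreasing -> max = 1/3 (n=2).
- Negative terms (odd n): -1/(1+1), -1/(3+1), ... increasing -> min = -1/2 (n=1).
- So sup = 1/3 (attained at n=2); inf = -1/2 (attained at n=1).
Conclusion: sup(S) = 1/3, attained in S.

1/3


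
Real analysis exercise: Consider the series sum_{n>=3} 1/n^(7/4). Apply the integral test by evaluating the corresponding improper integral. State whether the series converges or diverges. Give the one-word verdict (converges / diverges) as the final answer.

Let f(x) = x^(-7/4). Then f is positive, continuous, and decreasing on [3, infinity), so the integral test applies.
Compute the improper integral int_{3}^infinity f(x) dx:
  antiderivative F(x) = -4/(3*x^(3/4)).
  As x -> infinity, F(x) -> 0 (since p = 7/4 > 1).
  So int = F(infinity) - F(3) = 0 - (-4*3^(1/4)/9) = 4*3^(1/4)/9.
  Finite, so by the integral test, the series converges.

converges


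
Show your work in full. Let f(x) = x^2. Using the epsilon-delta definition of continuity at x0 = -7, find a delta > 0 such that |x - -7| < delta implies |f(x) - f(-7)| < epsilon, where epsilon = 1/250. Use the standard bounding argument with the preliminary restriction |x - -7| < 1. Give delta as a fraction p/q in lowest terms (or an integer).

Factor: |x^2 - (-7)^2| = |x - -7| * |x + -7|.
Impose |x - -7| < 1 first. Then |x + -7| = |(x - -7) + 2*(-7)| <= |x - -7| + 2*|-7| < 1 + 14 = 15.
So |x^2 - (-7)^2| < delta * 15.
We need delta * 15 <= 1/250, i.e. delta <= 1/250/15 = 1/3750.
Since 1/3750 < 1, this is tighter than 1; take delta = 1/3750.
So delta = 1/3750 works.

1/3750


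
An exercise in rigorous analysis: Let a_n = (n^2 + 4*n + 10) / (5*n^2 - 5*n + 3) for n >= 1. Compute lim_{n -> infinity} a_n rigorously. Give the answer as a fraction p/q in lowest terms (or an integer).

Divide numerator and denominator by n^2, the highest power:
numerator / n^2 = 1 + 4/n + 10/n^2
denominator / n^2 = 5 - 5/n + 3/n^2
As n -> infinity, all terms of the form c/n^k (k >= 1) tend to 0.
So numerator / n^2 -> 1 and denominator / n^2 -> 5.
Therefore lim a_n = 1/5.

1/5


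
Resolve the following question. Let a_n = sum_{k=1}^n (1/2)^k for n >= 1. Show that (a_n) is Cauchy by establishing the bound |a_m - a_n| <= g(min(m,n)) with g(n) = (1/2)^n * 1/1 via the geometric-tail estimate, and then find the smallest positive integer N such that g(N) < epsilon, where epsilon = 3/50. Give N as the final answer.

For m > n >= 1: |a_m - a_n| = sum_{k=n+1}^m (1/2)^k < sum_{k=n+1}^infinity (1/2)^k = (1/2)^(n+1) / (1 - 1/2) = (1/2)^n * (1/2) * (2/1) = (1/2)^n * 1/1.
So g(n) = (1/2)^n / 1. Since g(n) -> 0, (a_n) is Cauchy.
Now solve g(N) < 3/50: (1/2)^N / 1 < 3/50 <=> 2^N > 1 / (1 * 3/50) = 50/3.
Check powers of 2: 2^4 = 16 <= 50/3, 2^5 = 32 > 50/3.
So the smallest such N is 5. Check: g(5) = 1/(1 * 32) = 1/32 < 3/50.

5


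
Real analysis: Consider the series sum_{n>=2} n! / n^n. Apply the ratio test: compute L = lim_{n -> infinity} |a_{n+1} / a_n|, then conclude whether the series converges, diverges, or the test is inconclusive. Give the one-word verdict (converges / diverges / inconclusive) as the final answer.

Let a_n denote the general term. Form the ratio a_{n+1}/a_n and simplify:
a_{n+1}/a_n = (n/(n + 1))^n
Take the limit as n -> infinity: L = exp(-1).
Since L = exp(-1) < 1, the ratio test implies the series converges.

converges


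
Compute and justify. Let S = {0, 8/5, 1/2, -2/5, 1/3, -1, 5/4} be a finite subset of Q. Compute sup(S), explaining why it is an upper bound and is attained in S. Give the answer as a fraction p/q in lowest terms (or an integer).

S is finite, so sup(S) = max(S).
Sorted decreasing:
8/5, 5/4, 1/2, 1/3, 0, -2/5, -1
The extremum is 8/5.
For every x in S, x <= 8/5. And 8/5 is in S, so it is attained.
Therefore sup(S) = 8/5.

8/5


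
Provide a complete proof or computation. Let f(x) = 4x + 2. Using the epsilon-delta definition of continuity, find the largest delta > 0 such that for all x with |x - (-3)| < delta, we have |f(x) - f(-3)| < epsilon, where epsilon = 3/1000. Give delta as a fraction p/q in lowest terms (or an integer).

We compute f(-3) = 4*(-3) + 2 = -10.
|f(x) - f(-3)| = |4x + 2 - (-10)| = |4(x - (-3))| = 4|x - (-3)|.
We need 4|x - (-3)| < 3/1000, i.e. |x - (-3)| < 3/1000 / 4 = 3/4000.
So any delta <= 3/4000 works. Conversely, if delta > 3/4000, then x = -3 + 3/4000 satisfies |x - (-3)| = 3/4000 < delta but |f(x) - f(-3)| = 4 * 3/4000 = 3/1000, which is not < 3/1000; so no larger delta works.
Hence the largest such delta is 3/4000.

3/4000


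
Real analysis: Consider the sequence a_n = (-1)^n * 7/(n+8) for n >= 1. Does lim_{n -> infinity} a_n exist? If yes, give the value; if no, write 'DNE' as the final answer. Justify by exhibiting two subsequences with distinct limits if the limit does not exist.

Examine the behaviour of a_n along subsequences.
Even-n subsequence a_{2k} = 7/(2k+8) -> 0. Odd-n subsequence a_{2k+1} = -7/(2k+9) -> 0. Both tend to 0, which suggests the limit is 0; verify directly.
|a_n - 0| = 7/(n+8) < 7/n for every n >= 1.
Given epsilon > 0, choose a positive integer N > 7/epsilon. Then for all n >= N, |a_n| < 7/n <= 7/N < epsilon.
So by the definition of the limit, lim a_n exists and equals 0.

0


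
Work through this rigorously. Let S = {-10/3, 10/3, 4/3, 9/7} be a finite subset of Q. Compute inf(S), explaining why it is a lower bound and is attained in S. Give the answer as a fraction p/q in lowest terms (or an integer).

S is finite, so inf(S) = min(S).
Sorted increasing:
-10/3, 9/7, 4/3, 10/3
The extremum is -10/3.
For every x in S, x >= -10/3. And -10/3 is in S, so it is attained.
Therefore inf(S) = -10/3.

-10/3


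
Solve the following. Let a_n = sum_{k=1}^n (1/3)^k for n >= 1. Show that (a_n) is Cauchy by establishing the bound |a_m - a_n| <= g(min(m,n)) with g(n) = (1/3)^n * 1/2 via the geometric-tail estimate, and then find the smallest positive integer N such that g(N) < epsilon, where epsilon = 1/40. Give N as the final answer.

For m > n >= 1: |a_m - a_n| = sum_{k=n+1}^m (1/3)^k < sum_{k=n+1}^infinity (1/3)^k = (1/3)^(n+1) / (1 - 1/3) = (1/3)^n * (1/3) * (3/2) = (1/3)^n * 1/2.
So g(n) = (1/3)^n / 2. Since g(n) -> 0, (a_n) is Cauchy.
Now solve g(N) < 1/40: (1/3)^N / 2 < 1/40 <=> 3^N > 1 / (2 * 1/40) = 20.
Check powers of 3: 3^2 = 9 <= 20, 3^3 = 27 > 20.
So the smallest such N is 3. Check: g(3) = 1/(2 * 27) = 1/54 < 1/40.

3


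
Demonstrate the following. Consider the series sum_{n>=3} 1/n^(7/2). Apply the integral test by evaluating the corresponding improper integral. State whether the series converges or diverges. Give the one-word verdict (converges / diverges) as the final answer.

Let f(x) = x^(-7/2). Then f is positive, continuous, and decreasing on [3, infinity), so the integral test applies.
Compute the improper integral int_{3}^infinity f(x) dx:
  antiderivative F(x) = -2/(5*x^(5/2)).
  As x -> infinity, F(x) -> 0 (since p = 7/2 > 1).
  So int = F(infinity) - F(3) = 0 - (-2*sqrt(3)/135) = 2*sqrt(3)/135.
  Finite, so by the integral test, the series converges.

converges


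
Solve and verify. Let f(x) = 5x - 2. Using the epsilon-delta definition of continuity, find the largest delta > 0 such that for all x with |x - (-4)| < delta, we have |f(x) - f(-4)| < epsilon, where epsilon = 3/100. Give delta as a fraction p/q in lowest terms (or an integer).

We compute f(-4) = 5*(-4) - 2 = -22.
|f(x) - f(-4)| = |5x - 2 - (-22)| = |5(x - (-4))| = 5|x - (-4)|.
We need 5|x - (-4)| < 3/100, i.e. |x - (-4)| < 3/100 / 5 = 3/500.
So any delta <= 3/500 works. Conversely, if delta > 3/500, then x = -4 + 3/500 satisfies |x - (-4)| = 3/500 < delta but |f(x) - f(-4)| = 5 * 3/500 = 3/100, which is not < 3/100; so no larger delta works.
Hence the largest such delta is 3/500.

3/500


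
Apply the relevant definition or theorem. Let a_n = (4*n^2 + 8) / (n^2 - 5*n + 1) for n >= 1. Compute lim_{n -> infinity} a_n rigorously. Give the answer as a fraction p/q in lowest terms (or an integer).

Divide numerator and denominator by n^2, the highest power:
numerator / n^2 = 4 + 8/n^2
denominator / n^2 = 1 - 5/n + n^(-2)
As n -> infinity, all terms of the form c/n^k (k >= 1) tend to 0.
So numerator / n^2 -> 4 and denominator / n^2 -> 1.
Therefore lim a_n = 4.

4


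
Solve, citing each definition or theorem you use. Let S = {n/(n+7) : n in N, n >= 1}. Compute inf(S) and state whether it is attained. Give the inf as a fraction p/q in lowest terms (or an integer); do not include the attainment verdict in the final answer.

Analysis:
- Values: 1/8, 2/9, 3/10, 4/11, ... strictly increasing.
- Minimum is 1/8 (n=1); inf = 1/8 (attained).
- n/(n+7) = 1 - 7/(n+7) -> 1 from below as n -> infinity, and never equals 1.
- So sup = 1 (not attained).
Conclusion: inf(S) = 1/8, attained in S.

1/8


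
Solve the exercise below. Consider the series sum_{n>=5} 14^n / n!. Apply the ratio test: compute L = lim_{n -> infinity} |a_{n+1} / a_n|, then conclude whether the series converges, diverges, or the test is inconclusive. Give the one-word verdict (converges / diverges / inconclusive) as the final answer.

Let a_n denote the general term. Form the ratio a_{n+1}/a_n and simplify:
a_{n+1}/a_n = 14/(n + 1)
Take the limit as n -> infinity: L = 0.
Since L = 0 < 1, the ratio test implies the series converges.

converges


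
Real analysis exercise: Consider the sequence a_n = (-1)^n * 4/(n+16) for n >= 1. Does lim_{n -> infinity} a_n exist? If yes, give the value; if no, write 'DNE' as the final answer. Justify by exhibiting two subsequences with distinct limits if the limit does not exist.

Examine the behaviour of a_n along subsequences.
Even-n subsequence a_{2k} = 4/(2k+16) -> 0. Odd-n subsequence a_{2k+1} = -4/(2k+17) -> 0. Both tend to 0, which suggests the limit is 0; verify directly.
|a_n - 0| = 4/(n+16) < 4/n for every n >= 1.
Given epsilon > 0, choose a positive integer N > 4/epsilon. Then for all n >= N, |a_n| < 4/n <= 4/N < epsilon.
So by the definition of the limit, lim a_n exists and equals 0.

0


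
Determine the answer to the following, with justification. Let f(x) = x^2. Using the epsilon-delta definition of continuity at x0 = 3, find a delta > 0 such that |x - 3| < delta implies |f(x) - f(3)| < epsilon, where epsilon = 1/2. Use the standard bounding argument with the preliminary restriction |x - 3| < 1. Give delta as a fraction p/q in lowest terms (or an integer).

Factor: |x^2 - (3)^2| = |x - 3| * |x + 3|.
Impose |x - 3| < 1 first. Then |x + 3| = |(x - 3) + 2*(3)| <= |x - 3| + 2*|3| < 1 + 6 = 7.
So |x^2 - (3)^2| < delta * 7.
We need delta * 7 <= 1/2, i.e. delta <= 1/2/7 = 1/14.
Since 1/14 < 1, this is tighter than 1; take delta = 1/14.
So delta = 1/14 works.

1/14


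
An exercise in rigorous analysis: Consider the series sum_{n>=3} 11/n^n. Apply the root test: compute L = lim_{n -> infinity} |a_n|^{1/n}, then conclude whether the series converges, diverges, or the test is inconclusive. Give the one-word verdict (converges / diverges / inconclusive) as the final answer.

Let a_n denote the general term. Form |a_n|^(1/n) and simplify:
|a_n|^(1/n) = 11^(1/n)/n
Take the limit as n -> infinity: L = 0.
Since L = 0 < 1, the root test implies convergence.

converges


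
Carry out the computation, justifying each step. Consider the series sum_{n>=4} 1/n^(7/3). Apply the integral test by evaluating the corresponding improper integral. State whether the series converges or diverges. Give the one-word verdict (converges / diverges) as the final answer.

Let f(x) = x^(-7/3). Then f is positive, continuous, and decreasing on [4, infinity), so the integral test applies.
Compute the improper integral int_{4}^infinity f(x) dx:
  antiderivative F(x) = -3/(4*x^(4/3)).
  As x -> infinity, F(x) -> 0 (since p = 7/3 > 1).
  So int = F(infinity) - F(4) = 0 - (-3*2^(1/3)/32) = 3*2^(1/3)/32.
  Finite, so by the integral test, the series converges.

converges


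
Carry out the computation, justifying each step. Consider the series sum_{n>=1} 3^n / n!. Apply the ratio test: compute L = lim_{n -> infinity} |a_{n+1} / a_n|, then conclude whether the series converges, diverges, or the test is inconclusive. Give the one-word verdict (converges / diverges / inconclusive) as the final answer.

Let a_n denote the general term. Form the ratio a_{n+1}/a_n and simplify:
a_{n+1}/a_n = 3/(n + 1)
Take the limit as n -> infinity: L = 0.
Since L = 0 < 1, the ratio test implies the series converges.

converges


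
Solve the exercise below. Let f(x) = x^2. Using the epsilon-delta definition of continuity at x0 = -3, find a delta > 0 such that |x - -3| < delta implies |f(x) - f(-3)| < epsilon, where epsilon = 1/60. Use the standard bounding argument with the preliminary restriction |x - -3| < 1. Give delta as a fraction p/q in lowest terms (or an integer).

Factor: |x^2 - (-3)^2| = |x - -3| * |x + -3|.
Impose |x - -3| < 1 first. Then |x + -3| = |(x - -3) + 2*(-3)| <= |x - -3| + 2*|-3| < 1 + 6 = 7.
So |x^2 - (-3)^2| < delta * 7.
We need delta * 7 <= 1/60, i.e. delta <= 1/60/7 = 1/420.
Since 1/420 < 1, this is tighter than 1; take delta = 1/420.
So delta = 1/420 works.

1/420


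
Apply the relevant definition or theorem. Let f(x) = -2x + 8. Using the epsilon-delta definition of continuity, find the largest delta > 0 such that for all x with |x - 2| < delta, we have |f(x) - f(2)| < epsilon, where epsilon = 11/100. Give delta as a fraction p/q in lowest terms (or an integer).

We compute f(2) = -2*(2) + 8 = 4.
|f(x) - f(2)| = |-2x + 8 - (4)| = |-2(x - 2)| = 2|x - 2|.
We need 2|x - 2| < 11/100, i.e. |x - 2| < 11/100 / 2 = 11/200.
So any delta <= 11/200 works. Conversely, if delta > 11/200, then x = 2 + 11/200 satisfies |x - 2| = 11/200 < delta but |f(x) - f(2)| = 2 * 11/200 = 11/100, which is not < 11/100; so no larger delta works.
Hence the largest such delta is 11/200.

11/200


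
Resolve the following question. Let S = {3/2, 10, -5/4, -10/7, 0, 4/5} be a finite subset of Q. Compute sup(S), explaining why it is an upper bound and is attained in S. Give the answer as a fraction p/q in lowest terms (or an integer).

S is finite, so sup(S) = max(S).
Sorted decreasing:
10, 3/2, 4/5, 0, -5/4, -10/7
The extremum is 10.
For every x in S, x <= 10. And 10 is in S, so it is attained.
Therefore sup(S) = 10.

10


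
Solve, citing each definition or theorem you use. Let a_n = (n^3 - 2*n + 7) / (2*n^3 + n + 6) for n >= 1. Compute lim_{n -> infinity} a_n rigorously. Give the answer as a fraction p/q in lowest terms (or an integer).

Divide numerator and denominator by n^3, the highest power:
numerator / n^3 = 1 - 2/n^2 + 7/n^3
denominator / n^3 = 2 + n^(-2) + 6/n^3
As n -> infinity, all terms of the form c/n^k (k >= 1) tend to 0.
So numerator / n^3 -> 1 and denominator / n^3 -> 2.
Therefore lim a_n = 1/2.

1/2


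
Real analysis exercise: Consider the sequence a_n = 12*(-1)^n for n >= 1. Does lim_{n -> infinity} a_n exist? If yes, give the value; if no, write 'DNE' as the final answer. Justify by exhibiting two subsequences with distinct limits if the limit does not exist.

Examine the behaviour of a_n along subsequences.
Even-n subsequence a_{2k} = 12 -> 12. Odd-n subsequence a_{2k+1} = -12 -> -12.
Since these two subsequential limits are 12 and -12, distinct, the full sequence cannot converge (a convergent sequence has all subsequences tending to the same limit). So lim a_n does not exist.

DNE


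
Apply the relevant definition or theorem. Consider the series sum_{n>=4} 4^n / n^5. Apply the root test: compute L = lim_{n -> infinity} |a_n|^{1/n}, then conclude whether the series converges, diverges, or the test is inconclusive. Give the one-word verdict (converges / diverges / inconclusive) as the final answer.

Let a_n denote the general term. Form |a_n|^(1/n) and simplify:
|a_n|^(1/n) = 4/n^(5/n)
Take the limit as n -> infinity: L = 4.
Since L = 4 > 1, the root test implies divergence.

diverges


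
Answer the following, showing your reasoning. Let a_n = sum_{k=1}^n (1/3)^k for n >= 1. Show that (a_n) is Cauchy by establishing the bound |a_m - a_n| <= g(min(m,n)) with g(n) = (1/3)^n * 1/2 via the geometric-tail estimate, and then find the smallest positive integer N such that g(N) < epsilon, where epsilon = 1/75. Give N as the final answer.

For m > n >= 1: |a_m - a_n| = sum_{k=n+1}^m (1/3)^k < sum_{k=n+1}^infinity (1/3)^k = (1/3)^(n+1) / (1 - 1/3) = (1/3)^n * (1/3) * (3/2) = (1/3)^n * 1/2.
So g(n) = (1/3)^n / 2. Since g(n) -> 0, (a_n) is Cauchy.
Now solve g(N) < 1/75: (1/3)^N / 2 < 1/75 <=> 3^N > 1 / (2 * 1/75) = 75/2.
Check powers of 3: 3^3 = 27 <= 75/2, 3^4 = 81 > 75/2.
So the smallest such N is 4. Check: g(4) = 1/(2 * 81) = 1/162 < 1/75.

4


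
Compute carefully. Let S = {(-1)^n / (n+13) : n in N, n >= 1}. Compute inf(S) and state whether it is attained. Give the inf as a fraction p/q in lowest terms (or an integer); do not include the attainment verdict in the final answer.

Analysis:
- Values: -1/14, 1/15, -1/16, 1/17, -1/18, ...
- Positive terms (even n): 1/(2+13), 1/(4+13), ... decreasing -> max = 1/15 (n=2).
- Negative terms (odd n): -1/(1+13), -1/(3+13), ... increasing -> min = -1/14 (n=1).
- So sup = 1/15 (attained at n=2); inf = -1/14 (attained at n=1).
Conclusion: inf(S) = -1/14, attained in S.

-1/14


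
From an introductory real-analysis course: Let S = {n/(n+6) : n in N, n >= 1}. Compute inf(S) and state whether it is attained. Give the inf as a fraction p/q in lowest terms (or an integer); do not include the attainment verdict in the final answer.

Analysis:
- Values: 1/7, 1/4, 1/3, 2/5, ... strictly increasing.
- Minimum is 1/7 (n=1); inf = 1/7 (attained).
- n/(n+6) = 1 - 6/(n+6) -> 1 from below as n -> infinity, and never equals 1.
- So sup = 1 (not attained).
Conclusion: inf(S) = 1/7, attained in S.

1/7


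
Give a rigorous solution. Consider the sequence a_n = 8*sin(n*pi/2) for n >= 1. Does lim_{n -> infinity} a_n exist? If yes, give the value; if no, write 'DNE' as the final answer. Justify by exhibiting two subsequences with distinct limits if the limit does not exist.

Examine the behaviour of a_n along subsequences.
a_{4k+1} = 8*sin(pi/2 + 2k*pi) = 8 -> 8. a_{4k+3} = 8*sin(3pi/2 + 2k*pi) = -8 -> -8.
Since these two subsequential limits are 8 and -8, distinct, the full sequence cannot converge (a convergent sequence has all subsequences tending to the same limit). So lim a_n does not exist.

DNE


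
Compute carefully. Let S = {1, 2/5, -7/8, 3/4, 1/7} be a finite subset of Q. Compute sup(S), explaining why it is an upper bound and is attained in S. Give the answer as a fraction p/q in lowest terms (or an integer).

S is finite, so sup(S) = max(S).
Sorted decreasing:
1, 3/4, 2/5, 1/7, -7/8
The extremum is 1.
For every x in S, x <= 1. And 1 is in S, so it is attained.
Therefore sup(S) = 1.

1


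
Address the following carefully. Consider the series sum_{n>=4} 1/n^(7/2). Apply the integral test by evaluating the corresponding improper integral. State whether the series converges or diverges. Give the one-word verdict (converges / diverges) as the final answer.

Let f(x) = x^(-7/2). Then f is positive, continuous, and decreasing on [4, infinity), so the integral test applies.
Compute the improper integral int_{4}^infinity f(x) dx:
  antiderivative F(x) = -2/(5*x^(5/2)).
  As x -> infinity, F(x) -> 0 (since p = 7/2 > 1).
  So int = F(infinity) - F(4) = 0 - (-1/80) = 1/80.
  Finite, so by the integral test, the series converges.

converges


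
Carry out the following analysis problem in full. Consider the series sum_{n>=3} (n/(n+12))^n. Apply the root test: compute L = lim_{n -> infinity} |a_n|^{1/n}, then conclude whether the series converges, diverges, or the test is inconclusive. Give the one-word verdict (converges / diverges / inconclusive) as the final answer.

Let a_n denote the general term. Form |a_n|^(1/n) and simplify:
|a_n|^(1/n) = n/(n + 12)
Take the limit as n -> infinity: L = 1.
Since L = 1, the root test is inconclusive. (In fact a_n = (n/(n+12))^n -> e^(-12) != 0, so the nth-term test shows divergence; but the root test itself gives no conclusion.)

inconclusive


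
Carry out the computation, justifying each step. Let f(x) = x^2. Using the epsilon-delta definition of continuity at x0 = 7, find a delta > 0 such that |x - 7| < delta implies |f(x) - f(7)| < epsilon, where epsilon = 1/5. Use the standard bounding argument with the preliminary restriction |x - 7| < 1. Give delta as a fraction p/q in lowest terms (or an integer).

Factor: |x^2 - (7)^2| = |x - 7| * |x + 7|.
Impose |x - 7| < 1 first. Then |x + 7| = |(x - 7) + 2*(7)| <= |x - 7| + 2*|7| < 1 + 14 = 15.
So |x^2 - (7)^2| < delta * 15.
We need delta * 15 <= 1/5, i.e. delta <= 1/5/15 = 1/75.
Since 1/75 < 1, this is tighter than 1; take delta = 1/75.
So delta = 1/75 works.

1/75


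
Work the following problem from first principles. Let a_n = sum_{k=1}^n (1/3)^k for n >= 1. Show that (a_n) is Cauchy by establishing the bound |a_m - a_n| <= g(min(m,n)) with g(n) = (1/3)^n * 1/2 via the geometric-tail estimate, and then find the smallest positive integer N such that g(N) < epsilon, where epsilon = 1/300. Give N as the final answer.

For m > n >= 1: |a_m - a_n| = sum_{k=n+1}^m (1/3)^k < sum_{k=n+1}^infinity (1/3)^k = (1/3)^(n+1) / (1 - 1/3) = (1/3)^n * (1/3) * (3/2) = (1/3)^n * 1/2.
So g(n) = (1/3)^n / 2. Since g(n) -> 0, (a_n) is Cauchy.
Now solve g(N) < 1/300: (1/3)^N / 2 < 1/300 <=> 3^N > 1 / (2 * 1/300) = 150.
Check powers of 3: 3^4 = 81 <= 150, 3^5 = 243 > 150.
So the smallest such N is 5. Check: g(5) = 1/(2 * 243) = 1/486 < 1/300.

5


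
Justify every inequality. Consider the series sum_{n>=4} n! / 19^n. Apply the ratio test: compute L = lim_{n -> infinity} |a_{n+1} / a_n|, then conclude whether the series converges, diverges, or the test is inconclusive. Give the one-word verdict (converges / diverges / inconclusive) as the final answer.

Let a_n denote the general term. Form the ratio a_{n+1}/a_n and simplify:
a_{n+1}/a_n = n/19 + 1/19
Take the limit as n -> infinity: L = infinity.
Since L = infinity > 1 (or L = infinity), the ratio test implies the series diverges.

diverges


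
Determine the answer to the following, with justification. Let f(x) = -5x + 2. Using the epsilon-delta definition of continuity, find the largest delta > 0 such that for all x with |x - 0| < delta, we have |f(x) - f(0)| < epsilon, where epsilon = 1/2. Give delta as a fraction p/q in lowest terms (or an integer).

We compute f(0) = -5*(0) + 2 = 2.
|f(x) - f(0)| = |-5x + 2 - (2)| = |-5(x - 0)| = 5|x - 0|.
We need 5|x - 0| < 1/2, i.e. |x - 0| < 1/2 / 5 = 1/10.
So any delta <= 1/10 works. Conversely, if delta > 1/10, then x = 0 + 1/10 satisfies |x - 0| = 1/10 < delta but |f(x) - f(0)| = 5 * 1/10 = 1/2, which is not < 1/2; so no larger delta works.
Hence the largest such delta is 1/10.

1/10


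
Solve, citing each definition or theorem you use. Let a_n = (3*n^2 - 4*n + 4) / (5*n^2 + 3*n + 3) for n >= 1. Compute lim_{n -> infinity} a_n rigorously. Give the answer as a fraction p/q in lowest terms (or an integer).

Divide numerator and denominator by n^2, the highest power:
numerator / n^2 = 3 - 4/n + 4/n^2
denominator / n^2 = 5 + 3/n + 3/n^2
As n -> infinity, all terms of the form c/n^k (k >= 1) tend to 0.
So numerator / n^2 -> 3 and denominator / n^2 -> 5.
Therefore lim a_n = 3/5.

3/5


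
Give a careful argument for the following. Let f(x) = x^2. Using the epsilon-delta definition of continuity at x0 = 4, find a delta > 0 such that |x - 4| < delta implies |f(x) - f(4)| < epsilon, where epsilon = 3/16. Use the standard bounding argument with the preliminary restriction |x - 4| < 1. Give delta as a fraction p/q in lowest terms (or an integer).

Factor: |x^2 - (4)^2| = |x - 4| * |x + 4|.
Impose |x - 4| < 1 first. Then |x + 4| = |(x - 4) + 2*(4)| <= |x - 4| + 2*|4| < 1 + 8 = 9.
So |x^2 - (4)^2| < delta * 9.
We need delta * 9 <= 3/16, i.e. delta <= 3/16/9 = 1/48.
Since 1/48 < 1, this is tighter than 1; take delta = 1/48.
So delta = 1/48 works.

1/48


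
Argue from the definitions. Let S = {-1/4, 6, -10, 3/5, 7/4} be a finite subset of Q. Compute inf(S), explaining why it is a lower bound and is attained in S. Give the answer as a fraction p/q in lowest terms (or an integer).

S is finite, so inf(S) = min(S).
Sorted increasing:
-10, -1/4, 3/5, 7/4, 6
The extremum is -10.
For every x in S, x >= -10. And -10 is in S, so it is attained.
Therefore inf(S) = -10.

-10


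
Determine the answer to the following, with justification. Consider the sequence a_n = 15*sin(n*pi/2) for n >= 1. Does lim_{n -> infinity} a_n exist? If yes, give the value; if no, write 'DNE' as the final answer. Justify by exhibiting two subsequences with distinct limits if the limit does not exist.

Examine the behaviour of a_n along subsequences.
a_{4k+1} = 15*sin(pi/2 + 2k*pi) = 15 -> 15. a_{4k+3} = 15*sin(3pi/2 + 2k*pi) = -15 -> -15.
Since these two subsequential limits are 15 and -15, distinct, the full sequence cannot converge (a convergent sequence has all subsequences tending to the same limit). So lim a_n does not exist.

DNE


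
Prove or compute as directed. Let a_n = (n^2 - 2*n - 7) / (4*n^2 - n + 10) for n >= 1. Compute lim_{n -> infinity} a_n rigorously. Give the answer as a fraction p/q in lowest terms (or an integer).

Divide numerator and denominator by n^2, the highest power:
numerator / n^2 = 1 - 2/n - 7/n^2
denominator / n^2 = 4 - 1/n + 10/n^2
As n -> infinity, all terms of the form c/n^k (k >= 1) tend to 0.
So numerator / n^2 -> 1 and denominator / n^2 -> 4.
Therefore lim a_n = 1/4.

1/4


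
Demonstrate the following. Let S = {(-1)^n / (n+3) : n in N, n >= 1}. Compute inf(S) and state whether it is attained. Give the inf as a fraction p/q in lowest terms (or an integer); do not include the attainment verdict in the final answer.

Analysis:
- Values: -1/4, 1/5, -1/6, 1/7, -1/8, ...
- Positive terms (even n): 1/(2+3), 1/(4+3), ... decreasing -> max = 1/5 (n=2).
- Negative terms (odd n): -1/(1+3), -1/(3+3), ... increasing -> min = -1/4 (n=1).
- So sup = 1/5 (attained at n=2); inf = -1/4 (attained at n=1).
Conclusion: inf(S) = -1/4, attained in S.

-1/4


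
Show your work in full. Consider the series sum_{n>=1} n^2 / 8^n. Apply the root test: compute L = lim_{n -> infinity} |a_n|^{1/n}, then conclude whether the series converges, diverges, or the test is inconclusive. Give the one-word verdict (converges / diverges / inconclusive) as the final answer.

Let a_n denote the general term. Form |a_n|^(1/n) and simplify:
|a_n|^(1/n) = n^(2/n)/8
Take the limit as n -> infinity: L = 1/8.
Since L = 1/8 < 1, the root test implies convergence.

converges


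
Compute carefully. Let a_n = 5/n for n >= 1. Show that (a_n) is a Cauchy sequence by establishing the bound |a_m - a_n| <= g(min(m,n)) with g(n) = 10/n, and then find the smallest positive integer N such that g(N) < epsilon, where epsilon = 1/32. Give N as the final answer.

For any m, n >= 1, by the triangle inequality:
|a_m - a_n| = |5/m - 5/n| <= 5*1/m + 5*1/n <= 10/min(m,n).
So g(n) = 10/n bounds the Cauchy difference. Since g(n) -> 0, (a_n) is Cauchy.
Now solve g(N) < 1/32: 10/N < 1/32 <=> N > 10 / (1/32) = 320.
The smallest integer strictly greater than 320 is N = 321.
Check: g(321) = 10/321 = 10/321 < 1/32; g(320) = 1/32 >= 1/32. So N = 321.

321


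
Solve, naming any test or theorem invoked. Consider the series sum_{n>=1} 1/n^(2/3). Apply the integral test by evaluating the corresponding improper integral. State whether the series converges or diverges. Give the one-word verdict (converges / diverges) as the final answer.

Let f(x) = x^(-2/3). Then f is positive, continuous, and decreasing on [1, infinity), so the integral test applies.
Compute the improper integral int_{1}^infinity f(x) dx:
  antiderivative F(x) = 3*x^(1/3).
  As x -> infinity, F(x) -> infinity (since p = 2/3 < 1).
  So the integral diverges. By the integral test, the series diverges.

diverges


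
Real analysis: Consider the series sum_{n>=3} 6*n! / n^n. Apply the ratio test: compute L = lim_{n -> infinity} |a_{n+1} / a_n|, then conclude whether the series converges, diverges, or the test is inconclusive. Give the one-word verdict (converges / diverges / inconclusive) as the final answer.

Let a_n denote the general term. Form the ratio a_{n+1}/a_n and simplify:
a_{n+1}/a_n = (n/(n + 1))^n
Take the limit as n -> infinity: L = exp(-1).
Since L = exp(-1) < 1, the ratio test implies the series converges.

converges


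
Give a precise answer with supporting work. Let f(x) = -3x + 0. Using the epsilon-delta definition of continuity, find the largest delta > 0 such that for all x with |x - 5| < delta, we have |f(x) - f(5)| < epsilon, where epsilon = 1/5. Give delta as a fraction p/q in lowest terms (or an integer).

We compute f(5) = -3*(5) + 0 = -15.
|f(x) - f(5)| = |-3x + 0 - (-15)| = |-3(x - 5)| = 3|x - 5|.
We need 3|x - 5| < 1/5, i.e. |x - 5| < 1/5 / 3 = 1/15.
So any delta <= 1/15 works. Conversely, if delta > 1/15, then x = 5 + 1/15 satisfies |x - 5| = 1/15 < delta but |f(x) - f(5)| = 3 * 1/15 = 1/5, which is not < 1/5; so no larger delta works.
Hence the largest such delta is 1/15.

1/15


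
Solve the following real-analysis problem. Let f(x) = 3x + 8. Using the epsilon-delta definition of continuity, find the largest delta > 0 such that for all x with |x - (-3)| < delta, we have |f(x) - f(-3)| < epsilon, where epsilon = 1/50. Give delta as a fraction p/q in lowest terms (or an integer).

We compute f(-3) = 3*(-3) + 8 = -1.
|f(x) - f(-3)| = |3x + 8 - (-1)| = |3(x - (-3))| = 3|x - (-3)|.
We need 3|x - (-3)| < 1/50, i.e. |x - (-3)| < 1/50 / 3 = 1/150.
So any delta <= 1/150 works. Conversely, if delta > 1/150, then x = -3 + 1/150 satisfies |x - (-3)| = 1/150 < delta but |f(x) - f(-3)| = 3 * 1/150 = 1/50, which is not < 1/50; so no larger delta works.
Hence the largest such delta is 1/150.

1/150


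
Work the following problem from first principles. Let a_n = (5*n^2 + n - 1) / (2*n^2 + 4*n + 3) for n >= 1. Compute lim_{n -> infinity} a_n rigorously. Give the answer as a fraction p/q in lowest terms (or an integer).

Divide numerator and denominator by n^2, the highest power:
numerator / n^2 = 5 + 1/n - 1/n^2
denominator / n^2 = 2 + 4/n + 3/n^2
As n -> infinity, all terms of the form c/n^k (k >= 1) tend to 0.
So numerator / n^2 -> 5 and denominator / n^2 -> 2.
Therefore lim a_n = 5/2.

5/2


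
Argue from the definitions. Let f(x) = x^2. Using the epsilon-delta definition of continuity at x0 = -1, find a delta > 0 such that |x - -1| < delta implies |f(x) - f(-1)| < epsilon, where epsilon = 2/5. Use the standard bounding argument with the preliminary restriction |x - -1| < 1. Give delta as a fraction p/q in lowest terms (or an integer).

Factor: |x^2 - (-1)^2| = |x - -1| * |x + -1|.
Impose |x - -1| < 1 first. Then |x + -1| = |(x - -1) + 2*(-1)| <= |x - -1| + 2*|-1| < 1 + 2 = 3.
So |x^2 - (-1)^2| < delta * 3.
We need delta * 3 <= 2/5, i.e. delta <= 2/5/3 = 2/15.
Since 2/15 < 1, this is tighter than 1; take delta = 2/15.
So delta = 2/15 works.

2/15


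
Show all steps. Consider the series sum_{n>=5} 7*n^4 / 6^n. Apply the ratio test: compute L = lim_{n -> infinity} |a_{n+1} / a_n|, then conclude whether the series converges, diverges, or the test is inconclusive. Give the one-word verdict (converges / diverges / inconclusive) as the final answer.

Let a_n denote the general term. Form the ratio a_{n+1}/a_n and simplify:
a_{n+1}/a_n = (n + 1)^4/(6*n^4)
Take the limit as n -> infinity: L = 1/6.
Since L = 1/6 < 1, the ratio test implies the series converges.

converges


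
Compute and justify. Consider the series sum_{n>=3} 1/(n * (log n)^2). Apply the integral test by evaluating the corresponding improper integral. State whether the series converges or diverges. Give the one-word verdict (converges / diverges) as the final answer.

Let f(x) = 1/(x*log(x)^2). Then f is positive, continuous, and decreasing on [3, infinity), so the integral test applies.
Compute the improper integral int_{3}^infinity f(x) dx:
  antiderivative F(x) = -1/log(x).
  F(x) -> 0 as x -> infinity.  int = 0 - F(3) = 1/log(3) < infinity. By the integral test, the series converges.

converges


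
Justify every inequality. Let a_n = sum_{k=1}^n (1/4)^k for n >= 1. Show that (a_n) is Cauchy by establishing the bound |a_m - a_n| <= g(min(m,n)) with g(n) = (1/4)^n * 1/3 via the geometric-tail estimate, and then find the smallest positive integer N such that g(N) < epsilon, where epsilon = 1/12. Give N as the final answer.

For m > n >= 1: |a_m - a_n| = sum_{k=n+1}^m (1/4)^k < sum_{k=n+1}^infinity (1/4)^k = (1/4)^(n+1) / (1 - 1/4) = (1/4)^n * (1/4) * (4/3) = (1/4)^n * 1/3.
So g(n) = (1/4)^n / 3. Since g(n) -> 0, (a_n) is Cauchy.
Now solve g(N) < 1/12: (1/4)^N / 3 < 1/12 <=> 4^N > 1 / (3 * 1/12) = 4.
Check powers of 4: 4^1 = 4 <= 4, 4^2 = 16 > 4.
So the smallest such N is 2. Check: g(2) = 1/(3 * 16) = 1/48 < 1/12.

2


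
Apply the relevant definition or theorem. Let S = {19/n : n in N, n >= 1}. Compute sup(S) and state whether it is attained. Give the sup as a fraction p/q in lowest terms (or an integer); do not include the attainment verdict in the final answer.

Analysis:
- Values: 19, 19/2, 19/3, 19/4, ... strictly decreasing.
- The maximum is 19 (n=1); sup = 19 (attained).
- The set is bounded below by 0; 19/n -> 0 so 0 is the greatest lower bound.
- 0 is not in the set, so inf = 0 is not attained.
Conclusion: sup(S) = 19, attained in S.

19


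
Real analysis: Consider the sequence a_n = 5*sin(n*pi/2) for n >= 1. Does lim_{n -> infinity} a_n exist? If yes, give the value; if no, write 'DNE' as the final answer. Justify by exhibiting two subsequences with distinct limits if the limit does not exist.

Examine the behaviour of a_n along subsequences.
a_{4k+1} = 5*sin(pi/2 + 2k*pi) = 5 -> 5. a_{4k+3} = 5*sin(3pi/2 + 2k*pi) = -5 -> -5.
Since these two subsequential limits are 5 and -5, distinct, the full sequence cannot converge (a convergent sequence has all subsequences tending to the same limit). So lim a_n does not exist.

DNE


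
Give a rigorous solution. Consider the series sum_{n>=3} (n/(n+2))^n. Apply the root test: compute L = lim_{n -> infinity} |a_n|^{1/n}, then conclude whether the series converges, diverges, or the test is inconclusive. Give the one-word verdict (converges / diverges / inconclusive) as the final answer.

Let a_n denote the general term. Form |a_n|^(1/n) and simplify:
|a_n|^(1/n) = n/(n + 2)
Take the limit as n -> infinity: L = 1.
Since L = 1, the root test is inconclusive. (In fact a_n = (n/(n+2))^n -> e^(-2) != 0, so the nth-term test shows divergence; but the root test itself gives no conclusion.)

inconclusive


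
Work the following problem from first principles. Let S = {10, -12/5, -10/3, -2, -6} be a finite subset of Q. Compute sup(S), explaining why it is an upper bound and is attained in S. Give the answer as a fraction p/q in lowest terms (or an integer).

S is finite, so sup(S) = max(S).
Sorted decreasing:
10, -2, -12/5, -10/3, -6
The extremum is 10.
For every x in S, x <= 10. And 10 is in S, so it is attained.
Therefore sup(S) = 10.

10


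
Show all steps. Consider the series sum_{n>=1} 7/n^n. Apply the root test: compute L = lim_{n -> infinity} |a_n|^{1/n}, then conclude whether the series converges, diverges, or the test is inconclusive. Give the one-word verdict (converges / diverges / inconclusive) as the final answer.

Let a_n denote the general term. Form |a_n|^(1/n) and simplify:
|a_n|^(1/n) = 7^(1/n)/n
Take the limit as n -> infinity: L = 0.
Since L = 0 < 1, the root test implies convergence.

converges


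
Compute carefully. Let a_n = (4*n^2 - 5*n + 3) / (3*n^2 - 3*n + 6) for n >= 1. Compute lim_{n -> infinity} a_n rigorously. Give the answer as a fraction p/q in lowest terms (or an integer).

Divide numerator and denominator by n^2, the highest power:
numerator / n^2 = 4 - 5/n + 3/n^2
denominator / n^2 = 3 - 3/n + 6/n^2
As n -> infinity, all terms of the form c/n^k (k >= 1) tend to 0.
So numerator / n^2 -> 4 and denominator / n^2 -> 3.
Therefore lim a_n = 4/3.

4/3


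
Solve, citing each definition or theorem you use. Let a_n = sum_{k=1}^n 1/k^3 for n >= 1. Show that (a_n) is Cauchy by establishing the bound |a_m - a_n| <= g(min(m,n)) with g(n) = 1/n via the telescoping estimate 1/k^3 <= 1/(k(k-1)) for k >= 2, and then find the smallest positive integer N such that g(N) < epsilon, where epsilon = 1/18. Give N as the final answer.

For m > n >= 1: |a_m - a_n| = sum_{k=n+1}^m 1/k^3.
Use 1/k^3 <= 1/(k(k-1)) = 1/(k-1) - 1/k for k >= 2 (which holds since k^3 >= k^2 >= k(k-1) for k >= 2):
sum_{k=n+1}^m 1/k^3 <= sum_{k=n+1}^m (1/(k-1) - 1/k) = 1/n - 1/m <= 1/n.
By symmetry the same bound holds with n,m swapped, so |a_m - a_n| <= 1/min(m,n) = g(min(m,n)). Since g(n) -> 0, (a_n) is Cauchy.
Now solve g(N) < 1/18: 1/N < 1/18 <=> N > 1/(1/18) = 18.
The smallest integer strictly greater than 18 is N = 19.
Check: g(19) = 1/19 < 1/18; g(18) = 1/18 >= 1/18. So N = 19.

19


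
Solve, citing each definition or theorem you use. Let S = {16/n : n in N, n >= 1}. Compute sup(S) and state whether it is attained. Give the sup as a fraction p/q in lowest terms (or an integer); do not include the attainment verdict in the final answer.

Analysis:
- Values: 16, 8, 16/3, 4, ... strictly decreasing.
- The maximum is 16 (n=1); sup = 16 (attained).
- The set is bounded below by 0; 16/n -> 0 so 0 is the greatest lower bound.
- 0 is not in the set, so inf = 0 is not attained.
Conclusion: sup(S) = 16, attained in S.

16


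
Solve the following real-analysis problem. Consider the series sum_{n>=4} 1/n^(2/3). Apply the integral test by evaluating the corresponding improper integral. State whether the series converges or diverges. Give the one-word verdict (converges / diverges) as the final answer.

Let f(x) = x^(-2/3). Then f is positive, continuous, and decreasing on [4, infinity), so the integral test applies.
Compute the improper integral int_{4}^infinity f(x) dx:
  antiderivative F(x) = 3*x^(1/3).
  As x -> infinity, F(x) -> infinity (since p = 2/3 < 1).
  So the integral diverges. By the integral test, the series diverges.

diverges


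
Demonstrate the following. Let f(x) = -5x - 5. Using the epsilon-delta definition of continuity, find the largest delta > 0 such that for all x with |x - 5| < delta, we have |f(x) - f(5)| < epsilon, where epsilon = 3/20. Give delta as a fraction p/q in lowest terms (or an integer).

We compute f(5) = -5*(5) - 5 = -30.
|f(x) - f(5)| = |-5x - 5 - (-30)| = |-5(x - 5)| = 5|x - 5|.
We need 5|x - 5| < 3/20, i.e. |x - 5| < 3/20 / 5 = 3/100.
So any delta <= 3/100 works. Conversely, if delta > 3/100, then x = 5 + 3/100 satisfies |x - 5| = 3/100 < delta but |f(x) - f(5)| = 5 * 3/100 = 3/20, which is not < 3/20; so no larger delta works.
Hence the largest such delta is 3/100.

3/100


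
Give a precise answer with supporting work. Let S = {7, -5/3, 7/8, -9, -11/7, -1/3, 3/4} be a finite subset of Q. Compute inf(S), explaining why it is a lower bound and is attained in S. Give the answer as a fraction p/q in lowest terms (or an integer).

S is finite, so inf(S) = min(S).
Sorted increasing:
-9, -5/3, -11/7, -1/3, 3/4, 7/8, 7
The extremum is -9.
For every x in S, x >= -9. And -9 is in S, so it is attained.
Therefore inf(S) = -9.

-9


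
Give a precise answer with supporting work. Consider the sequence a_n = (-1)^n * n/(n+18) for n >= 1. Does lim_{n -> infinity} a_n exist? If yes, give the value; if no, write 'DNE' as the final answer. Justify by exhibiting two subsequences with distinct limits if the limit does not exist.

Examine the behaviour of a_n along subsequences.
a_{2k} = 2k/(2k+18) -> 1. a_{2k+1} = -(2k+1)/(2k+19) -> -1.
Since these two subsequential limits are 1 and -1, distinct, the full sequence cannot converge (a convergent sequence has all subsequences tending to the same limit). So lim a_n does not exist.

DNE
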